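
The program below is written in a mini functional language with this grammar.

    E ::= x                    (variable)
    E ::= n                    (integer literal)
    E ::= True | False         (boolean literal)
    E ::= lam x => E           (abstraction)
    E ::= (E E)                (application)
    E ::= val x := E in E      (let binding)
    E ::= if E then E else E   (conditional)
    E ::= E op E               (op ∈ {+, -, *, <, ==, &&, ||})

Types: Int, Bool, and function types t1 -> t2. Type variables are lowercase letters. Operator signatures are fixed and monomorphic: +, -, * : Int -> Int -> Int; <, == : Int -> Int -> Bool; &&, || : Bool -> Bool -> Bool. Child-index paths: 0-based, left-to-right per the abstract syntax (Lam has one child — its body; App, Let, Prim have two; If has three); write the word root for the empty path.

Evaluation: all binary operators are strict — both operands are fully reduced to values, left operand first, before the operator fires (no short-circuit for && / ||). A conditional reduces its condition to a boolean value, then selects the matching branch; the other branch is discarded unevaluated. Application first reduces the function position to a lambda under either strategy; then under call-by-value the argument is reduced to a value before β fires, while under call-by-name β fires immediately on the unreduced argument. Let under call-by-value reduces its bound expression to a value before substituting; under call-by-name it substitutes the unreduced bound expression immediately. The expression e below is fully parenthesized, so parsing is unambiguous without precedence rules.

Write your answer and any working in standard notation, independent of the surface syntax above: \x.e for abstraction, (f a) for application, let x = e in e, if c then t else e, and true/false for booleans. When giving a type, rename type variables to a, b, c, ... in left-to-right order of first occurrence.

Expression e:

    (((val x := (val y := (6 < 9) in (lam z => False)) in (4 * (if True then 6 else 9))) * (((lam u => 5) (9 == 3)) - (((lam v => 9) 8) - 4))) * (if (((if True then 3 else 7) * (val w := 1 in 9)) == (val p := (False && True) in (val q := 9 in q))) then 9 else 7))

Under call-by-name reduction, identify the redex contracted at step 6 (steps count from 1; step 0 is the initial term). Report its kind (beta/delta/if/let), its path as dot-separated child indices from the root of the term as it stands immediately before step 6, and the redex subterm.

Answer: delta at 0.1.1 : (9 - 4)

Derivation:
step 0: (((let x = (let y = (6 < 9) in (\z.false)) in (4 * (if true then 6 else 9))) * (((\u.5) (9 == 3)) - (((\v.9) 8) - 4))) * (if (((if true then 3 else 7) * (let w = 1 in 9)) == (let p = (false && true) in (let q = 9 in q))) then 9 else 7))
step 1: [let@0.0] (((4 * (if true then 6 else 9)) * (((\u.5) (9 == 3)) - (((\v.9) 8) - 4))) * (if (((if true then 3 else 7) * (let w = 1 in 9)) == (let p = (false && true) in (let q = 9 in q))) then 9 else 7))
step 2: [if@0.0.1] (((4 * 6) * (((\u.5) (9 == 3)) - (((\v.9) 8) - 4))) * (if (((if true then 3 else 7) * (let w = 1 in 9)) == (let p = (false && true) in (let q = 9 in q))) then 9 else 7))
step 3: [delta@0.0] ((24 * (((\u.5) (9 == 3)) - (((\v.9) 8) - 4))) * (if (((if true then 3 else 7) * (let w = 1 in 9)) == (let p = (false && true) in (let q = 9 in q))) then 9 else 7))
step 4: [beta@0.1.0] ((24 * (5 - (((\v.9) 8) - 4))) * (if (((if true then 3 else 7) * (let w = 1 in 9)) == (let p = (false && true) in (let q = 9 in q))) then 9 else 7))
step 5: [beta@0.1.1.0] ((24 * (5 - (9 - 4))) * (if (((if true then 3 else 7) * (let w = 1 in 9)) == (let p = (false && true) in (let q = 9 in q))) then 9 else 7))
step 6: [delta@0.1.1] ((24 * (5 - 5)) * (if (((if true then 3 else 7) * (let w = 1 in 9)) == (let p = (false && true) in (let q = 9 in q))) then 9 else 7))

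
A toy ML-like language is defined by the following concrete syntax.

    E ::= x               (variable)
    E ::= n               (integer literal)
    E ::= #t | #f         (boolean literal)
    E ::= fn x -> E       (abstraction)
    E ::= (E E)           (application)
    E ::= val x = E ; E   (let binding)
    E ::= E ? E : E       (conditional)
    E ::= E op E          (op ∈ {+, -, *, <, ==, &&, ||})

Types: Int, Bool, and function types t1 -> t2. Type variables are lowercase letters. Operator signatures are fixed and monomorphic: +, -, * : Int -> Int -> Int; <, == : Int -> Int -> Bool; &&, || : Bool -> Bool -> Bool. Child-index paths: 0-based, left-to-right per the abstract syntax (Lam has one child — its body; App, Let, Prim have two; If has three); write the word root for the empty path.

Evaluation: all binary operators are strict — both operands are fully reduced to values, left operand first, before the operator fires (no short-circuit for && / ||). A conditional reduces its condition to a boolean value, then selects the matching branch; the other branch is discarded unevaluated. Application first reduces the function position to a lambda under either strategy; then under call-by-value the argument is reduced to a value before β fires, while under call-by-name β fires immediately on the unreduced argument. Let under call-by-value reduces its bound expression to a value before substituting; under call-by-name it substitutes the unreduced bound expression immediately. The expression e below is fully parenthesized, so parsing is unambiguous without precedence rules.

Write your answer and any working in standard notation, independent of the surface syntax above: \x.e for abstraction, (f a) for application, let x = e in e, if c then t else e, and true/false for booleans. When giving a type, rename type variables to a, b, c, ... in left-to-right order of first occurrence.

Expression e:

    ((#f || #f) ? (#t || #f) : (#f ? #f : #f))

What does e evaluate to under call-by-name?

Trace:
step 0: (if (false || false) then (true || false) else (if false then false else false))
step 1: [delta@0] (if false then (true || false) else (if false then false else false))
step 2: [if@root] (if false then false else false)
step 3: [if@root] false

Answer: false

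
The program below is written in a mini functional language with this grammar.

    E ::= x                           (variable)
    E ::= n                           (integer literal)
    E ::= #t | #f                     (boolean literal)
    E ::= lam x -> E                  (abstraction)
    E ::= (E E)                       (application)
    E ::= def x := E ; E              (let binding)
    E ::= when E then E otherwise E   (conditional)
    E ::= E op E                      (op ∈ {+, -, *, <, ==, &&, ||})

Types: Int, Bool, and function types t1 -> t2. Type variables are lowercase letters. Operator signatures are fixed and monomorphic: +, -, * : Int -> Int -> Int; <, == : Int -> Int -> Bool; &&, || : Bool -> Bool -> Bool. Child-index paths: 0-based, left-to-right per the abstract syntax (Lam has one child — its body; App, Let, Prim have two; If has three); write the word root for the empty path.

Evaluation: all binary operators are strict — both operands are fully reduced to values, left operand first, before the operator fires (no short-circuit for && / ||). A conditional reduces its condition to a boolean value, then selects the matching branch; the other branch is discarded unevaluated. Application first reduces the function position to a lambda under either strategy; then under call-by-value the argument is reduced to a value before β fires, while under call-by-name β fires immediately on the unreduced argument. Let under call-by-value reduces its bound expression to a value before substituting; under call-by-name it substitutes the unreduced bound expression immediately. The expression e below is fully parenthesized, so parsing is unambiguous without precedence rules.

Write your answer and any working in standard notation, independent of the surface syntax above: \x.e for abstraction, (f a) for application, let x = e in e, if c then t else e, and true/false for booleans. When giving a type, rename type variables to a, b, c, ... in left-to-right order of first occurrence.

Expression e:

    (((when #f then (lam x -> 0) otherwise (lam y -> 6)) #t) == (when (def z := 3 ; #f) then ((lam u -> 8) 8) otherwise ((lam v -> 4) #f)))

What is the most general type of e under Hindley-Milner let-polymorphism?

Trace:
  unify Bool ~ Bool
\x._ : a -> Int
\y._ : b -> Int
  unify a -> Int ~ b -> Int
  unify a ~ b
  unify Int ~ Int
  unify b -> Int ~ Bool -> c
  unify b ~ Bool
  unify Int ~ c
_ _ : Int
  unify Int ~ Int
let z : Int
  unify Bool ~ Bool
\u._ : d -> Int
  unify d -> Int ~ Int -> e
  unify d ~ Int
  unify Int ~ e
_ _ : Int
\v._ : f -> Int
  unify f -> Int ~ Bool -> g
  unify f ~ Bool
  unify Int ~ g
_ _ : Int
  unify Int ~ Int
  unify Int ~ Int

Answer: Bool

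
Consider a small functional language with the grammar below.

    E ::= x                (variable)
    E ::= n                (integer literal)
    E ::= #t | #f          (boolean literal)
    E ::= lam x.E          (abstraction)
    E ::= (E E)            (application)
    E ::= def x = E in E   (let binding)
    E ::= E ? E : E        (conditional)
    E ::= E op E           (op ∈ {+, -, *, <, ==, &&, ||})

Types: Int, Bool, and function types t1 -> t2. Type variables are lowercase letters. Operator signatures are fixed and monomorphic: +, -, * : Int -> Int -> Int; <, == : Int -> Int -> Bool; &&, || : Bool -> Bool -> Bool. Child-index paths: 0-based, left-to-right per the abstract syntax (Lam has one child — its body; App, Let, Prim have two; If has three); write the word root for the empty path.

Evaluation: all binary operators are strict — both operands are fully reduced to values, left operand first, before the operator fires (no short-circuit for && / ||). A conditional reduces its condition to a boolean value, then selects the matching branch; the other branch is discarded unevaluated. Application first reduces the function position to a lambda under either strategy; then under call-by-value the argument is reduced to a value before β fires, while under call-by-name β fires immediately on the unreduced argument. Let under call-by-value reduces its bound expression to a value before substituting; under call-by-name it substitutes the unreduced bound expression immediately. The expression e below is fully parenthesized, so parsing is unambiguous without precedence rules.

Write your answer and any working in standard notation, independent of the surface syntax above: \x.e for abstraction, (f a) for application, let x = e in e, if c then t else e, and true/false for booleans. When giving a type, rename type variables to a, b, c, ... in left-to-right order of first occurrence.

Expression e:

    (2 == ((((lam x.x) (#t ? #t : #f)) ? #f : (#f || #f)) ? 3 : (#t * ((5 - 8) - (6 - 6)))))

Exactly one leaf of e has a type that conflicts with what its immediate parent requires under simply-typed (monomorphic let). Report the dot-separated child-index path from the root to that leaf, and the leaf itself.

Answer: 1.2.0 : true

Derivation:
  unify Int ~ Int
x : a
\x._ : a -> a
  unify Bool ~ Bool
  unify Bool ~ Bool
  unify a -> a ~ Bool -> b
  unify a ~ Bool
  unify Bool ~ b
_ _ : Bool
  unify Bool ~ Bool
  unify Bool ~ Bool
  unify Bool ~ Bool
  unify Bool ~ Bool
  unify Bool ~ Bool
  unify Bool ~ Int
  FAIL: mismatch Bool ~ Int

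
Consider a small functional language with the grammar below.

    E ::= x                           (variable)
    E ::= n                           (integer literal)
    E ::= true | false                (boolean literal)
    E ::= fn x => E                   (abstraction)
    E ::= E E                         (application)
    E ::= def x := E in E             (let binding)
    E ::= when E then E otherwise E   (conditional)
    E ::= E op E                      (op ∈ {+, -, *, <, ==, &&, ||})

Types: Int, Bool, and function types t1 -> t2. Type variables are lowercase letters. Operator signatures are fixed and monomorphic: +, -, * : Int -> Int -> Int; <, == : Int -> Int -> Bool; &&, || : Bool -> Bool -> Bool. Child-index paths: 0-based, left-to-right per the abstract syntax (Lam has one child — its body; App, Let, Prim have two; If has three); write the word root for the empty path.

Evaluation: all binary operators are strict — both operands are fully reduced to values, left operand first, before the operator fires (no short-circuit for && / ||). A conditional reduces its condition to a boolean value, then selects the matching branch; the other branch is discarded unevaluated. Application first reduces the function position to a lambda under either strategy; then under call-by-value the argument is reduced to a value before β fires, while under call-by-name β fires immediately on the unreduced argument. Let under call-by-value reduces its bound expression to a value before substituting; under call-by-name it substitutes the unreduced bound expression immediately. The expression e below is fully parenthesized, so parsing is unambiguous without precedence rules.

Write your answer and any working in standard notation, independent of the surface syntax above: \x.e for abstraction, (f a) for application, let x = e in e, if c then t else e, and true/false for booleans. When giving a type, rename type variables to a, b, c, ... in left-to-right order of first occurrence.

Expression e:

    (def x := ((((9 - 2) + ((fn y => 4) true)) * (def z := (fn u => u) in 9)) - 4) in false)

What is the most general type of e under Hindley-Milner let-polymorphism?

Answer: Bool

Trace:
  unify Int ~ Int
  unify Int ~ Int
  unify Int ~ Int
\y._ : a -> Int
  unify a -> Int ~ Bool -> b
  unify a ~ Bool
  unify Int ~ b
_ _ : Int
  unify Int ~ Int
  unify Int ~ Int
u : c
\u._ : c -> c
let z : forall. c -> c
  unify Int ~ Int
  unify Int ~ Int
  unify Int ~ Int
let x : Int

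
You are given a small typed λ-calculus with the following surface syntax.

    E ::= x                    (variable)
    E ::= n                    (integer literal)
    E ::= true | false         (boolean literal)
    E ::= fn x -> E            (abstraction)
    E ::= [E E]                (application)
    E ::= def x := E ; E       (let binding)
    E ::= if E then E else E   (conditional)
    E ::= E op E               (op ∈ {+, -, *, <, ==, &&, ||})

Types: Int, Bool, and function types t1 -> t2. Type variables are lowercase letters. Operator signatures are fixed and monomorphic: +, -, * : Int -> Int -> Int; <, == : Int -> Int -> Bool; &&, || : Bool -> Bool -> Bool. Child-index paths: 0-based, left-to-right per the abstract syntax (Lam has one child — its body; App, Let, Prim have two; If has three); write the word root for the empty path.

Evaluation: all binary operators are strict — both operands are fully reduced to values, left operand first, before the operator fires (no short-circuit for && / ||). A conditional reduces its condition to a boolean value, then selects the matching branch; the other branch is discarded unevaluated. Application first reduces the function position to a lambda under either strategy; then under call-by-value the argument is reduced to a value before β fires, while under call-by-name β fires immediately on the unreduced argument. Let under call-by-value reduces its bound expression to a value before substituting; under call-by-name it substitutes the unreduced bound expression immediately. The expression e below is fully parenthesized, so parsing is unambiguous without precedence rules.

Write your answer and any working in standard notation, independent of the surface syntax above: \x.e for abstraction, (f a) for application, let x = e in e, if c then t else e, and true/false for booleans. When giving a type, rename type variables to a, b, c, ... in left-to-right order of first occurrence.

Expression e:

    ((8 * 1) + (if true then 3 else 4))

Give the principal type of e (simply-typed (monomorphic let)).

Answer: Int

Working:
  unify Int ~ Int
  unify Int ~ Int
  unify Int ~ Int
  unify Bool ~ Bool
  unify Int ~ Int
  unify Int ~ Int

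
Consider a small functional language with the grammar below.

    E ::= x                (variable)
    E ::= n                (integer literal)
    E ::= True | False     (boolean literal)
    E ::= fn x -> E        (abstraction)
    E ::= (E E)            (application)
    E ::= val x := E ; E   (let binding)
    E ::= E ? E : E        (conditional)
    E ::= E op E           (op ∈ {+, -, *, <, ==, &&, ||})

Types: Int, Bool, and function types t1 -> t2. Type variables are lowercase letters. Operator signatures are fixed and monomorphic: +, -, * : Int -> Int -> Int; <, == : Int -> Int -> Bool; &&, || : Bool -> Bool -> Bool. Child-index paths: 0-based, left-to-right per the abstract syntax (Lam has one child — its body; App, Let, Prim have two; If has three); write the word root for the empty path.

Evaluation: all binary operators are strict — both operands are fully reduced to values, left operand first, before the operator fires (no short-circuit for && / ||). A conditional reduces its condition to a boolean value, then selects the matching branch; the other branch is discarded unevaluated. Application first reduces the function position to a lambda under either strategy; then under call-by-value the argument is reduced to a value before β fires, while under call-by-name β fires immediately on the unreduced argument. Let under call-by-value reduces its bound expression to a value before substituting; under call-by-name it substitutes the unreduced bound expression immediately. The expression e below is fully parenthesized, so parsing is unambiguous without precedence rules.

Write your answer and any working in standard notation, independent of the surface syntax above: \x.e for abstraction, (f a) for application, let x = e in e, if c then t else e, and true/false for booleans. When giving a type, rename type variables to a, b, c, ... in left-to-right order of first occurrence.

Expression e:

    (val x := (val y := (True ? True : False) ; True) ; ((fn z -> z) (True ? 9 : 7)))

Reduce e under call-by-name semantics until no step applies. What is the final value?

Answer: 9

Derivation:
step 0: (let x = (let y = (if true then true else false) in true) in ((\z.z) (if true then 9 else 7)))
step 1: [let@root] ((\z.z) (if true then 9 else 7))
step 2: [beta@root] (if true then 9 else 7)
step 3: [if@root] 9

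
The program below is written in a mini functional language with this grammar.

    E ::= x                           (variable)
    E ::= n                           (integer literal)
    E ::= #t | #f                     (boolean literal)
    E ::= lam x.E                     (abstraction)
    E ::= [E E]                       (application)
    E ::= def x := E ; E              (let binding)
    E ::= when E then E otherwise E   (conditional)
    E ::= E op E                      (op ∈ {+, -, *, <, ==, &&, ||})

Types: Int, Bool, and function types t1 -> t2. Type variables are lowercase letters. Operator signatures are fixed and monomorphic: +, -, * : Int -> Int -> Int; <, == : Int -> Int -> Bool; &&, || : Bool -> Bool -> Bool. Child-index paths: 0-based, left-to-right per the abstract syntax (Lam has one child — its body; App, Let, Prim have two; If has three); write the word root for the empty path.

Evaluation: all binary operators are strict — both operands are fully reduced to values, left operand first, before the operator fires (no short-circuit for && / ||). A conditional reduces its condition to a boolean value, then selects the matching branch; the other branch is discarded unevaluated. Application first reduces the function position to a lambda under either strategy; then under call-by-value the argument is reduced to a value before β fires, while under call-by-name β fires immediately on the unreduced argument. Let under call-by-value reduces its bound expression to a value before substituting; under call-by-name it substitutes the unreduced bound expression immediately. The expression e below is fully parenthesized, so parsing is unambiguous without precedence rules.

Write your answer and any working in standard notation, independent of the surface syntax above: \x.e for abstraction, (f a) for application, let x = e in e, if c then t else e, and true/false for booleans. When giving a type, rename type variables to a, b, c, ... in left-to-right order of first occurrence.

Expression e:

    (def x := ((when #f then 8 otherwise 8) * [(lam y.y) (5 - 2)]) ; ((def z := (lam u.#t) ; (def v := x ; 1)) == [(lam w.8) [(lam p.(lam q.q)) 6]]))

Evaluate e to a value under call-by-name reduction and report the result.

Answer: false

Trace:
step 0: (let x = ((if false then 8 else 8) * ((\y.y) (5 - 2))) in ((let z = (\u.true) in (let v = x in 1)) == ((\w.8) ((\p.(\q.q)) 6))))
step 1: [let@root] ((let z = (\u.true) in (let v = ((if false then 8 else 8) * ((\y.y) (5 - 2))) in 1)) == ((\w.8) ((\p.(\q.q)) 6)))
step 2: [let@0] ((let v = ((if false then 8 else 8) * ((\y.y) (5 - 2))) in 1) == ((\w.8) ((\p.(\q.q)) 6)))
step 3: [let@0] (1 == ((\w.8) ((\p.(\q.q)) 6)))
step 4: [beta@1] (1 == 8)
step 5: [delta@root] false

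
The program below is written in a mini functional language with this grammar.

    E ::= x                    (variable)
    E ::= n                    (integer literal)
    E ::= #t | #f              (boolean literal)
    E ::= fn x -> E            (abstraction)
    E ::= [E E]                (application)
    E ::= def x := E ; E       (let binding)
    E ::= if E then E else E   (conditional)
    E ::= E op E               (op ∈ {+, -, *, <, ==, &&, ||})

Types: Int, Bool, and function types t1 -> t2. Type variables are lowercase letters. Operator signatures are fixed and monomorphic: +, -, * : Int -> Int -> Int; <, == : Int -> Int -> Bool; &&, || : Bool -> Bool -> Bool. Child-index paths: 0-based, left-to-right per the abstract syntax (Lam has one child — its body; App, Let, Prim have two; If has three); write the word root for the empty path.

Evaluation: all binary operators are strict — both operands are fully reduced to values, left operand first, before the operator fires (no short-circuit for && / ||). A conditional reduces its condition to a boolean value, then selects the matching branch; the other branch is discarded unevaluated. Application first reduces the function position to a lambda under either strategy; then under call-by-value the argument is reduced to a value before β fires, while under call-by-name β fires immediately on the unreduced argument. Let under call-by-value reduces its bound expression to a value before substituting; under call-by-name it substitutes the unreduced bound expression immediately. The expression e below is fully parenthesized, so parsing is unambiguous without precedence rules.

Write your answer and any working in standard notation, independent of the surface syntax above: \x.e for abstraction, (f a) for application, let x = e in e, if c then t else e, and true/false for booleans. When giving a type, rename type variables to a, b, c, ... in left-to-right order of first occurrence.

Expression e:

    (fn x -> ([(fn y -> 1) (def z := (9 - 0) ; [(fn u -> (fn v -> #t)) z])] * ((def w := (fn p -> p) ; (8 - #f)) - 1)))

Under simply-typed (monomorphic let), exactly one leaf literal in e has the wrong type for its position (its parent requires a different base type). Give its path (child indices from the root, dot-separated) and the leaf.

Trace:
\y._ : b -> Int
  unify Int ~ Int
  unify Int ~ Int
let z : Int
\v._ : d -> Bool
\u._ : c -> d -> Bool
z : Int
  unify c -> d -> Bool ~ Int -> e
  unify c ~ Int
  unify d -> Bool ~ e
_ _ : d -> Bool
  unify b -> Int ~ (d -> Bool) -> f
  unify b ~ d -> Bool
  unify Int ~ f
_ _ : Int
  unify Int ~ Int
p : g
\p._ : g -> g
let w : g -> g
  unify Int ~ Int
  unify Bool ~ Int
  FAIL: mismatch Bool ~ Int

Answer: 0.1.0.1.1 : false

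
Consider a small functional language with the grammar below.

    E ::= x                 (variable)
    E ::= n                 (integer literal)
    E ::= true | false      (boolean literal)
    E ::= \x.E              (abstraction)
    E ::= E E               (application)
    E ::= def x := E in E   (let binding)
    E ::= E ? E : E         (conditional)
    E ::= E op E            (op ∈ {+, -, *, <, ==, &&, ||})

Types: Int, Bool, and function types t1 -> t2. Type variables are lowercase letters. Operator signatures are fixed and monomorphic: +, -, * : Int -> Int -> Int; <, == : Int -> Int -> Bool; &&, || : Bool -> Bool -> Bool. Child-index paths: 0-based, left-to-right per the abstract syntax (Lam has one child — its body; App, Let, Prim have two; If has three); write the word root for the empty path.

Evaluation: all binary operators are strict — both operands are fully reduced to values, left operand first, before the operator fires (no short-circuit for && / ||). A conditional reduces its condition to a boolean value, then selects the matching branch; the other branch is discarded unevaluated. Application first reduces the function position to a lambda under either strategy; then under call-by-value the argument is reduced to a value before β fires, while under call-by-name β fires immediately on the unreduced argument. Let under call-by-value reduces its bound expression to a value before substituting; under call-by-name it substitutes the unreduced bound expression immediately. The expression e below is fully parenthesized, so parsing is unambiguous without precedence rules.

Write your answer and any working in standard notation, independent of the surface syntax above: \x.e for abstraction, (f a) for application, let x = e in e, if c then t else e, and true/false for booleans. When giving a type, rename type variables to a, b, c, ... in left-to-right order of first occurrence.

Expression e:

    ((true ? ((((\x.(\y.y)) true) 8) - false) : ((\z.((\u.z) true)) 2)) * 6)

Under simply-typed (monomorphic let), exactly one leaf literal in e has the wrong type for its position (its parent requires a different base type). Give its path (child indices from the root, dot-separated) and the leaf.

Derivation:
  unify Bool ~ Bool
y : b
\y._ : b -> b
\x._ : a -> b -> b
  unify a -> b -> b ~ Bool -> c
  unify a ~ Bool
  unify b -> b ~ c
_ _ : b -> b
  unify b -> b ~ Int -> d
  unify b ~ Int
  unify Int ~ d
_ _ : Int
  unify Int ~ Int
  unify Bool ~ Int
  FAIL: mismatch Bool ~ Int

Answer: 0.1.1 : false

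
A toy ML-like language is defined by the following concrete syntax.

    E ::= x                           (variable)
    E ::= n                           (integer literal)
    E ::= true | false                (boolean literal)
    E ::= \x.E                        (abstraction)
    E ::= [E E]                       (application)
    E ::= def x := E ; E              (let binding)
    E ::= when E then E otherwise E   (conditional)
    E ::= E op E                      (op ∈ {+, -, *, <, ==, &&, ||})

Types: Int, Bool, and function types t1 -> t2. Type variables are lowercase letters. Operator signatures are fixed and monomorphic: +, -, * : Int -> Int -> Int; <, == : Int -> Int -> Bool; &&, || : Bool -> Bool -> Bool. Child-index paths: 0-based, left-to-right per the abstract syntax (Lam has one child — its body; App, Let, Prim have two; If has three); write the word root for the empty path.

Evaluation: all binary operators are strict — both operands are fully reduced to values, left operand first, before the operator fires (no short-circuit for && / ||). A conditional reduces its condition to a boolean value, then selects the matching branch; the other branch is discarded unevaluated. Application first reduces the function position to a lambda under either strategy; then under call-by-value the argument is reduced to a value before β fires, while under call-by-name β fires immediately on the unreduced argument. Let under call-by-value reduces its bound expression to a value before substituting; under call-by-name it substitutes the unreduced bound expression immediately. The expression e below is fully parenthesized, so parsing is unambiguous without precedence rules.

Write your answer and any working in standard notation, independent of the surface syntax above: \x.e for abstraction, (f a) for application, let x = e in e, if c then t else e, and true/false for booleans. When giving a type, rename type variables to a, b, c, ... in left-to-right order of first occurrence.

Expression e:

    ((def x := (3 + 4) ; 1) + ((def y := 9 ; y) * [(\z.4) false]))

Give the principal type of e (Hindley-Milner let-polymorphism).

Trace:
  unify Int ~ Int
  unify Int ~ Int
let x : Int
  unify Int ~ Int
let y : Int
y : Int
  unify Int ~ Int
\z._ : a -> Int
  unify a -> Int ~ Bool -> b
  unify a ~ Bool
  unify Int ~ b
_ _ : Int
  unify Int ~ Int
  unify Int ~ Int

Answer: Int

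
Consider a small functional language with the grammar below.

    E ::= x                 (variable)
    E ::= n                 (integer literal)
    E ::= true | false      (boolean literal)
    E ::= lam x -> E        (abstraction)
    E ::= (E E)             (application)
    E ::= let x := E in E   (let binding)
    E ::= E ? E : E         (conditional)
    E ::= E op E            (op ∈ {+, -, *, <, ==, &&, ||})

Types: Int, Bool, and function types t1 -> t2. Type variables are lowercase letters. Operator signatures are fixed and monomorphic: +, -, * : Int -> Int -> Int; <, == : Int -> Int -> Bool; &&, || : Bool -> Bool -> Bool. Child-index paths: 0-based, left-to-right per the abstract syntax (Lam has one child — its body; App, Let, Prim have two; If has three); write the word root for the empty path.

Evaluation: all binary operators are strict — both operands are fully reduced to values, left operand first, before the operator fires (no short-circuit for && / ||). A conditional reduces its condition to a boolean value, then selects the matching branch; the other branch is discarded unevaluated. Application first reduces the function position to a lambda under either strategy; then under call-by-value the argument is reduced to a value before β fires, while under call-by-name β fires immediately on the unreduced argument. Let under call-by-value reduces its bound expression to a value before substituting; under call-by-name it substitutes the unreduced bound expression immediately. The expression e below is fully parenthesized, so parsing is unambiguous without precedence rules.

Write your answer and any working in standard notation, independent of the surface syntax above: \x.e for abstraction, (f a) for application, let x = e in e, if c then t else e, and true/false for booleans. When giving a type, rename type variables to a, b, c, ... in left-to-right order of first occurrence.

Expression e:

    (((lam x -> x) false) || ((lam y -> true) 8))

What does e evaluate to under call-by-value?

Working:
step 0: (((\x.x) false) || ((\y.true) 8))
step 1: [beta@0] (false || ((\y.true) 8))
step 2: [beta@1] (false || true)
step 3: [delta@root] true

Answer: true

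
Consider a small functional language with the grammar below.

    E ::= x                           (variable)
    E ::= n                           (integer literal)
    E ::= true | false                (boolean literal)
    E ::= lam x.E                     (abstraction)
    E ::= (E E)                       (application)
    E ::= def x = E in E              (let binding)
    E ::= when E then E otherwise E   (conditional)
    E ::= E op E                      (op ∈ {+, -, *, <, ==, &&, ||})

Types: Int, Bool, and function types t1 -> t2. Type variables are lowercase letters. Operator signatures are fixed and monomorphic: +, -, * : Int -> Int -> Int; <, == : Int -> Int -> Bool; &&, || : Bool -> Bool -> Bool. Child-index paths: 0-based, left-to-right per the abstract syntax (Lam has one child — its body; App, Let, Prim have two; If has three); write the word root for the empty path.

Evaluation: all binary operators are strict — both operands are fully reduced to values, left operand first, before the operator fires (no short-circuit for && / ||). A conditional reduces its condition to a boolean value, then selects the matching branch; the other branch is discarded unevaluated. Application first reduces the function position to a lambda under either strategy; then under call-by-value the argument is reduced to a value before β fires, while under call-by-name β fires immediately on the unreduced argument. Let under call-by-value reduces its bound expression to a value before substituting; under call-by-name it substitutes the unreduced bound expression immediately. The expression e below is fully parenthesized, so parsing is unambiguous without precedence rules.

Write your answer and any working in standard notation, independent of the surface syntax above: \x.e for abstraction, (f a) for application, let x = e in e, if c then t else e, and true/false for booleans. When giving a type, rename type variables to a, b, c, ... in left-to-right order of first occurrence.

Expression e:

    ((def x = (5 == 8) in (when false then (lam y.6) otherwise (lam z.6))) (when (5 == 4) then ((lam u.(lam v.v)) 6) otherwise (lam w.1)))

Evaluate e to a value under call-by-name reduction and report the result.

Answer: 6

Trace:
step 0: ((let x = (5 == 8) in (if false then (\y.6) else (\z.6))) (if (5 == 4) then ((\u.(\v.v)) 6) else (\w.1)))
step 1: [let@0] ((if false then (\y.6) else (\z.6)) (if (5 == 4) then ((\u.(\v.v)) 6) else (\w.1)))
step 2: [if@0] ((\z.6) (if (5 == 4) then ((\u.(\v.v)) 6) else (\w.1)))
step 3: [beta@root] 6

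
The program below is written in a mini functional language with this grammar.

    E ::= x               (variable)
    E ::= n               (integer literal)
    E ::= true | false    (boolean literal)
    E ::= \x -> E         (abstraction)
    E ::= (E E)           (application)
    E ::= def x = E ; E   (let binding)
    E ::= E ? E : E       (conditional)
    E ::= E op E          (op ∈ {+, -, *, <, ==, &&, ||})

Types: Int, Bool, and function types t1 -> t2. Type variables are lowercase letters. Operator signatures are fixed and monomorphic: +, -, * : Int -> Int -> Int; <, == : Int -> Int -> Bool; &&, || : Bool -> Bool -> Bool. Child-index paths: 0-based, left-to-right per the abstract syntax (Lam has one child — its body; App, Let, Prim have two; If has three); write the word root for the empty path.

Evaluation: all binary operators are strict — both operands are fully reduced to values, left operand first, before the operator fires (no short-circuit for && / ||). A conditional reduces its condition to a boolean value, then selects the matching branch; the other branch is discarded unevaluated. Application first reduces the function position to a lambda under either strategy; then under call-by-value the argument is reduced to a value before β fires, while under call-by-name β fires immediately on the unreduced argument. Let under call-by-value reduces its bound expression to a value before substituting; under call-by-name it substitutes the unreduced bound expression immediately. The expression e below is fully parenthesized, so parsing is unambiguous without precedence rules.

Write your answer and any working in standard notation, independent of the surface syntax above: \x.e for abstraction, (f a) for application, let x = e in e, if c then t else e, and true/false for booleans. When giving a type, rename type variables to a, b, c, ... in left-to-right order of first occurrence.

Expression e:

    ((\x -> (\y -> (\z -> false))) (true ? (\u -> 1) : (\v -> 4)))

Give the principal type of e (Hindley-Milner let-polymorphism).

Trace:
\z._ : c -> Bool
\y._ : b -> c -> Bool
\x._ : a -> b -> c -> Bool
  unify Bool ~ Bool
\u._ : d -> Int
\v._ : e -> Int
  unify d -> Int ~ e -> Int
  unify d ~ e
  unify Int ~ Int
  unify a -> b -> c -> Bool ~ (e -> Int) -> f
  unify a ~ e -> Int
  unify b -> c -> Bool ~ f
_ _ : b -> c -> Bool

Answer: a -> b -> Bool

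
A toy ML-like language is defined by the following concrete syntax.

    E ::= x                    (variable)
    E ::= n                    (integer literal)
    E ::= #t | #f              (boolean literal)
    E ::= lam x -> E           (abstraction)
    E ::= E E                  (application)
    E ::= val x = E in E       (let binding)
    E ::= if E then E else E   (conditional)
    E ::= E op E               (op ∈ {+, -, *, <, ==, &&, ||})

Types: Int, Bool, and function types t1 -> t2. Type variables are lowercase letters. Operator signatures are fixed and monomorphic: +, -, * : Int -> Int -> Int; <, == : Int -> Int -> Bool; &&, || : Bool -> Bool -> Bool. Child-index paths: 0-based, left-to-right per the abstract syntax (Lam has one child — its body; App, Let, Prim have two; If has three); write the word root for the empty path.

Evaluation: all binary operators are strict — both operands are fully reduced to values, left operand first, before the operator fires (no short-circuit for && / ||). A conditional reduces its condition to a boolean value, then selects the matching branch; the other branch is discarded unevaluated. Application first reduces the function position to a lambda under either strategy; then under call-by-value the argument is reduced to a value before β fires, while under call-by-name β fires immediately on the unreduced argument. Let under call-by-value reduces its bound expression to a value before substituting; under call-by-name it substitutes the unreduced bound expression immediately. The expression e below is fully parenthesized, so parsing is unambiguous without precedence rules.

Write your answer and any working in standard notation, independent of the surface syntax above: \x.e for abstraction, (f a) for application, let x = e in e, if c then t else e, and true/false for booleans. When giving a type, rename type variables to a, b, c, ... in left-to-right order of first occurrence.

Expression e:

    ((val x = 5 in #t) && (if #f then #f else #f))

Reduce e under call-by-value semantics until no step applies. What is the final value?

Answer: false

Trace:
step 0: ((let x = 5 in true) && (if false then false else false))
step 1: [let@0] (true && (if false then false else false))
step 2: [if@1] (true && false)
step 3: [delta@root] false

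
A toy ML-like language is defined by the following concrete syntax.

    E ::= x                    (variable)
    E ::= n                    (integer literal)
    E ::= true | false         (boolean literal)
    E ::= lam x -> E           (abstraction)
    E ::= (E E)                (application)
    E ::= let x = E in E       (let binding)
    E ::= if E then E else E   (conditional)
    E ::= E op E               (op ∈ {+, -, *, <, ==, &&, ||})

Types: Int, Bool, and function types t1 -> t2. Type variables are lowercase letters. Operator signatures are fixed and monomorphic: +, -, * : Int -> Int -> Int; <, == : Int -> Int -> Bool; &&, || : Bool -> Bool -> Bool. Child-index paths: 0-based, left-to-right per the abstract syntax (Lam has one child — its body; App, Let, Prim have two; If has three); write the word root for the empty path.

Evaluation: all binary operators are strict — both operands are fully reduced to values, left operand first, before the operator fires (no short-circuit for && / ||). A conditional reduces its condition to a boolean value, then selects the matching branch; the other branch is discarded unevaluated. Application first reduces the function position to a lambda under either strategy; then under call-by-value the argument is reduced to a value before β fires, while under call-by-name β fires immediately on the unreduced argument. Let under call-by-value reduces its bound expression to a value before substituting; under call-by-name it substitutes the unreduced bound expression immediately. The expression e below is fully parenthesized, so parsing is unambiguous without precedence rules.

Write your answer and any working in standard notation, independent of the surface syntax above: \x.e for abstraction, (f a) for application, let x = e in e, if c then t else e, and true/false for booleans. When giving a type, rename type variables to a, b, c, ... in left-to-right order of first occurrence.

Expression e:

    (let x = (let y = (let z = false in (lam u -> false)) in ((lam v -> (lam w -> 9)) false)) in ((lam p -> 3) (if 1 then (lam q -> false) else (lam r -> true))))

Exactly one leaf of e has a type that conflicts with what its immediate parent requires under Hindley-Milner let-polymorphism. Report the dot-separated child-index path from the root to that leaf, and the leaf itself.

Derivation:
let z : Bool
\u._ : a -> Bool
let y : forall. a -> Bool
\w._ : c -> Int
\v._ : b -> c -> Int
  unify b -> c -> Int ~ Bool -> d
  unify b ~ Bool
  unify c -> Int ~ d
_ _ : c -> Int
let x : forall. c -> Int
\p._ : e -> Int
  unify Int ~ Bool
  FAIL: mismatch Int ~ Bool

Answer: 1.1.0 : 1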